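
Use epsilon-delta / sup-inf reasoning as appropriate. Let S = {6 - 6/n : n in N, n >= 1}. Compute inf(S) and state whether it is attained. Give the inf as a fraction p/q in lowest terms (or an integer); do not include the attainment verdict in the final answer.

Analysis:
- Values: 0, 3, 4, 9/2, ... strictly increasing.
- Minimum is 0 (n=1); inf = 0 (attained).
- 6 - 6/n -> 6 from below; sup = 6, not attained.
Conclusion: inf(S) = 0, attained in S.

0


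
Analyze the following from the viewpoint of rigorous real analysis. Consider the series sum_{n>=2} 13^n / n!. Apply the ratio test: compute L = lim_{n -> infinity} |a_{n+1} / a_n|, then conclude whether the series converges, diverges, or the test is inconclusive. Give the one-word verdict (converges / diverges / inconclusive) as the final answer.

Let a_n denote the general term. Form the ratio a_{n+1}/a_n and simplify:
a_{n+1}/a_n = 13/(n + 1)
Take the limit as n -> infinity: L = 0.
Since L = 0 < 1, the ratio test implies the series converges.

converges


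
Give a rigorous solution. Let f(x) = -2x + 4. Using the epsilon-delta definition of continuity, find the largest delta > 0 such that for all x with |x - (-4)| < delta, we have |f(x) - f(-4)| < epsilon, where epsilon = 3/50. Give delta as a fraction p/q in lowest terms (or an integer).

We compute f(-4) = -2*(-4) + 4 = 12.
|f(x) - f(-4)| = |-2x + 4 - (12)| = |-2(x - (-4))| = 2|x - (-4)|.
We need 2|x - (-4)| < 3/50, i.e. |x - (-4)| < 3/50 / 2 = 3/100.
So any delta <= 3/100 works. Conversely, if delta > 3/100, then x = -4 + 3/100 satisfies |x - (-4)| = 3/100 < delta but |f(x) - f(-4)| = 2 * 3/100 = 3/50, which is not < 3/50; so no larger delta works.
Hence the largest such delta is 3/100.

3/100


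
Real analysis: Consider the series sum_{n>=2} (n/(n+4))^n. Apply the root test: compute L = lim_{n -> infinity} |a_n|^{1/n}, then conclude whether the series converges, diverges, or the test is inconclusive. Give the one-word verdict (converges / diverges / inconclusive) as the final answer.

Let a_n denote the general term. Form |a_n|^(1/n) and simplify:
|a_n|^(1/n) = n/(n + 4)
Take the limit as n -> infinity: L = 1.
Since L = 1, the root test is inconclusive. (In fact a_n = (n/(n+4))^n -> e^(-4) != 0, so the nth-term test shows divergence; but the root test itself gives no conclusion.)

inconclusive


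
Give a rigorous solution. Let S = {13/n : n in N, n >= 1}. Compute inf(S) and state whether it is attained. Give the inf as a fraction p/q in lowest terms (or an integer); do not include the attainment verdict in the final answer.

Analysis:
- Values: 13, 13/2, 13/3, 13/4, ... strictly decreasing.
- The maximum is 13 (n=1); sup = 13 (attained).
- The set is bounded below by 0; 13/n -> 0 so 0 is the greatest lower bound.
- 0 is not in the set, so inf = 0 is not attained.
Conclusion: inf(S) = 0, not attained in S.

0


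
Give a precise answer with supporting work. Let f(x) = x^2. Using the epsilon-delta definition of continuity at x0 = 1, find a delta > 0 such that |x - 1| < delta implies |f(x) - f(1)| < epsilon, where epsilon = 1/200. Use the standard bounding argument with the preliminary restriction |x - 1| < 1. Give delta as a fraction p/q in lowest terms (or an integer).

Factor: |x^2 - (1)^2| = |x - 1| * |x + 1|.
Impose |x - 1| < 1 first. Then |x + 1| = |(x - 1) + 2*(1)| <= |x - 1| + 2*|1| < 1 + 2 = 3.
So |x^2 - (1)^2| < delta * 3.
We need delta * 3 <= 1/200, i.e. delta <= 1/200/3 = 1/600.
Since 1/600 < 1, this is tighter than 1; take delta = 1/600.
So delta = 1/600 works.

1/600


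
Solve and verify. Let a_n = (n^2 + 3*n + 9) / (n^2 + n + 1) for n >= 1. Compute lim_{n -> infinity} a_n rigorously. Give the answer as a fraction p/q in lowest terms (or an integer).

Divide numerator and denominator by n^2, the highest power:
numerator / n^2 = 1 + 3/n + 9/n^2
denominator / n^2 = 1 + 1/n + n^(-2)
As n -> infinity, all terms of the form c/n^k (k >= 1) tend to 0.
So numerator / n^2 -> 1 and denominator / n^2 -> 1.
Therefore lim a_n = 1.

1


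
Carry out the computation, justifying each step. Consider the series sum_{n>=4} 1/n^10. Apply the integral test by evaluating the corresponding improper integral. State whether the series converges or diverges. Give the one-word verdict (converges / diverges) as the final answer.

Let f(x) = x^(-10). Then f is positive, continuous, and decreasing on [4, infinity), so the integral test applies.
Compute the improper integral int_{4}^infinity f(x) dx:
  antiderivative F(x) = -1/(9*x^9).
  As x -> infinity, F(x) -> 0 (since p = 10 > 1).
  So int = F(infinity) - F(4) = 0 - (-1/2359296) = 1/2359296.
  Finite, so by the integral test, the series converges.

converges


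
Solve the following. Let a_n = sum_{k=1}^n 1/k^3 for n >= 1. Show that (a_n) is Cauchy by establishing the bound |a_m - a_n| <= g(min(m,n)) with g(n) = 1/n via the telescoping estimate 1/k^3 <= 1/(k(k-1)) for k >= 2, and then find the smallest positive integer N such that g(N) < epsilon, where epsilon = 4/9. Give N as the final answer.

For m > n >= 1: |a_m - a_n| = sum_{k=n+1}^m 1/k^3.
Use 1/k^3 <= 1/(k(k-1)) = 1/(k-1) - 1/k for k >= 2 (which holds since k^3 >= k^2 >= k(k-1) for k >= 2):
sum_{k=n+1}^m 1/k^3 <= sum_{k=n+1}^m (1/(k-1) - 1/k) = 1/n - 1/m <= 1/n.
By symmetry the same bound holds with n,m swapped, so |a_m - a_n| <= 1/min(m,n) = g(min(m,n)). Since g(n) -> 0, (a_n) is Cauchy.
Now solve g(N) < 4/9: 1/N < 4/9 <=> N > 1/(4/9) = 9/4.
The smallest integer strictly greater than 9/4 is N = 3.
Check: g(3) = 1/3 < 4/9; g(2) = 1/2 >= 4/9. So N = 3.

3


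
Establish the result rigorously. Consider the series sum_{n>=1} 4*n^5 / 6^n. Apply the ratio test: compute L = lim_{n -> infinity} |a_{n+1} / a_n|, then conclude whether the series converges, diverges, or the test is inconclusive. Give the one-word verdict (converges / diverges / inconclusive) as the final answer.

Let a_n denote the general term. Form the ratio a_{n+1}/a_n and simplify:
a_{n+1}/a_n = (n + 1)^5/(6*n^5)
Take the limit as n -> infinity: L = 1/6.
Since L = 1/6 < 1, the ratio test implies the series converges.

converges


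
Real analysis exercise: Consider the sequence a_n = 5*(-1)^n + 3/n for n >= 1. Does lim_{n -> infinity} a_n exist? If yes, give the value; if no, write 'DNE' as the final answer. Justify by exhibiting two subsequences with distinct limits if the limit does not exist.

Examine the behaviour of a_n along subsequences.
a_{2k} = 5 + 3/(2k) -> 5. a_{2k+1} = -5 + 3/(2k+1) -> -5.
Since these two subsequential limits are 5 and -5, distinct, the full sequence cannot converge (a convergent sequence has all subsequences tending to the same limit). So lim a_n does not exist.

DNE


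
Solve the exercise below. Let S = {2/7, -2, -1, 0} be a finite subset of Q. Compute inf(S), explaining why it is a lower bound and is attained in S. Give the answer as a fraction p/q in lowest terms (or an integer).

S is finite, so inf(S) = min(S).
Sorted increasing:
-2, -1, 0, 2/7
The extremum is -2.
For every x in S, x >= -2. And -2 is in S, so it is attained.
Therefore inf(S) = -2.

-2


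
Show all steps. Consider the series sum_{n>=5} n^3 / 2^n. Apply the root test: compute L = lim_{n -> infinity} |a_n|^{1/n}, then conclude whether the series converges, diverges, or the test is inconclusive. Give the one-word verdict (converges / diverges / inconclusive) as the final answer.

Let a_n denote the general term. Form |a_n|^(1/n) and simplify:
|a_n|^(1/n) = n^(3/n)/2
Take the limit as n -> infinity: L = 1/2.
Since L = 1/2 < 1, the root test implies convergence.

converges


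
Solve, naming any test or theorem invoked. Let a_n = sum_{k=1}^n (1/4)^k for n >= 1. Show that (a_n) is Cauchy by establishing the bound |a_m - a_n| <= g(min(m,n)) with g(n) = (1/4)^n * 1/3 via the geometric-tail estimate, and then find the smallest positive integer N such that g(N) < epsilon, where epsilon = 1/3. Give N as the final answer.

For m > n >= 1: |a_m - a_n| = sum_{k=n+1}^m (1/4)^k < sum_{k=n+1}^infinity (1/4)^k = (1/4)^(n+1) / (1 - 1/4) = (1/4)^n * (1/4) * (4/3) = (1/4)^n * 1/3.
So g(n) = (1/4)^n / 3. Since g(n) -> 0, (a_n) is Cauchy.
Now solve g(N) < 1/3: (1/4)^N / 3 < 1/3 <=> 4^N > 1 / (3 * 1/3) = 1.
Check powers of 4: 4^0 = 1 <= 1, 4^1 = 4 > 1.
So the smallest such N is 1. Check: g(1) = 1/(3 * 4) = 1/12 < 1/3.

1


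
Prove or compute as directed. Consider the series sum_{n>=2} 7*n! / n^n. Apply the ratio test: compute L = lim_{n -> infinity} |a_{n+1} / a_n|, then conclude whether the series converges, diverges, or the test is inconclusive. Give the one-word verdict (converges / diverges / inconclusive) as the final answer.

Let a_n denote the general term. Form the ratio a_{n+1}/a_n and simplify:
a_{n+1}/a_n = (n/(n + 1))^n
Take the limit as n -> infinity: L = exp(-1).
Since L = exp(-1) < 1, the ratio test implies the series converges.

converges


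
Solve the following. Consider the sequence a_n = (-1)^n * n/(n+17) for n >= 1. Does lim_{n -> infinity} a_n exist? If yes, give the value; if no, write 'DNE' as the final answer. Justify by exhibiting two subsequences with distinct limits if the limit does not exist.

Examine the behaviour of a_n along subsequences.
a_{2k} = 2k/(2k+17) -> 1. a_{2k+1} = -(2k+1)/(2k+18) -> -1.
Since these two subsequential limits are 1 and -1, distinct, the full sequence cannot converge (a convergent sequence has all subsequences tending to the same limit). So lim a_n does not exist.

DNE


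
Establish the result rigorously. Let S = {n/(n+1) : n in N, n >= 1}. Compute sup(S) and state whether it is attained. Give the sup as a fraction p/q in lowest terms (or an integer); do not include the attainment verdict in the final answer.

Analysis:
- Values: 1/2, 2/3, 3/4, 4/5, ... strictly increasing.
- Minimum is 1/2 (n=1); inf = 1/2 (attained).
- n/(n+1) = 1 - 1/(n+1) -> 1 from below as n -> infinity, and never equals 1.
- So sup = 1 (not attained).
Conclusion: sup(S) = 1, not attained in S.

1


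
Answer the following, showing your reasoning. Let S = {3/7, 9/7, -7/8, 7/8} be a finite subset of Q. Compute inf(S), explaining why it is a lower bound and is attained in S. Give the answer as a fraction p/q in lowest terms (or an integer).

S is finite, so inf(S) = min(S).
Sorted increasing:
-7/8, 3/7, 7/8, 9/7
The extremum is -7/8.
For every x in S, x >= -7/8. And -7/8 is in S, so it is attained.
Therefore inf(S) = -7/8.

-7/8


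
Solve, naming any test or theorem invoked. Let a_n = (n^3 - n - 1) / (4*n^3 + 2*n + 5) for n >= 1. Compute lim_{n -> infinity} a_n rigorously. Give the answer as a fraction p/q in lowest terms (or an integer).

Divide numerator and denominator by n^3, the highest power:
numerator / n^3 = 1 - 1/n^2 - 1/n^3
denominator / n^3 = 4 + 2/n^2 + 5/n^3
As n -> infinity, all terms of the form c/n^k (k >= 1) tend to 0.
So numerator / n^3 -> 1 and denominator / n^3 -> 4.
Therefore lim a_n = 1/4.

1/4


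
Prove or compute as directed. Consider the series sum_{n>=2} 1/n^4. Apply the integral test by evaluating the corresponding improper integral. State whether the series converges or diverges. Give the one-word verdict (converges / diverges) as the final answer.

Let f(x) = x^(-4). Then f is positive, continuous, and decreasing on [2, infinity), so the integral test applies.
Compute the improper integral int_{2}^infinity f(x) dx:
  antiderivative F(x) = -1/(3*x^3).
  As x -> infinity, F(x) -> 0 (since p = 4 > 1).
  So int = F(infinity) - F(2) = 0 - (-1/24) = 1/24.
  Finite, so by the integral test, the series converges.

converges


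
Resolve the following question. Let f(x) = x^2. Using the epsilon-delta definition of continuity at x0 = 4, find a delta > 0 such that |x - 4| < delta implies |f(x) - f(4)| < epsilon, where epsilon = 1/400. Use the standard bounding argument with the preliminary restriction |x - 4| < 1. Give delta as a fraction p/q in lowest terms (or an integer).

Factor: |x^2 - (4)^2| = |x - 4| * |x + 4|.
Impose |x - 4| < 1 first. Then |x + 4| = |(x - 4) + 2*(4)| <= |x - 4| + 2*|4| < 1 + 8 = 9.
So |x^2 - (4)^2| < delta * 9.
We need delta * 9 <= 1/400, i.e. delta <= 1/400/9 = 1/3600.
Since 1/3600 < 1, this is tighter than 1; take delta = 1/3600.
So delta = 1/3600 works.

1/3600


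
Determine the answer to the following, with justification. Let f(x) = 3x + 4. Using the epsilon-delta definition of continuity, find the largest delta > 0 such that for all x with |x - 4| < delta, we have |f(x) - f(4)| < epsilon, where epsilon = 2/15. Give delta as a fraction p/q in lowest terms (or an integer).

We compute f(4) = 3*(4) + 4 = 16.
|f(x) - f(4)| = |3x + 4 - (16)| = |3(x - 4)| = 3|x - 4|.
We need 3|x - 4| < 2/15, i.e. |x - 4| < 2/15 / 3 = 2/45.
So any delta <= 2/45 works. Conversely, if delta > 2/45, then x = 4 + 2/45 satisfies |x - 4| = 2/45 < delta but |f(x) - f(4)| = 3 * 2/45 = 2/15, which is not < 2/15; so no larger delta works.
Hence the largest such delta is 2/45.

2/45


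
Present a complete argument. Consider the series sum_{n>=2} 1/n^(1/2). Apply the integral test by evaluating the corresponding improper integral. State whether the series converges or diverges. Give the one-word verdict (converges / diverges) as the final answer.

Let f(x) = 1/sqrt(x). Then f is positive, continuous, and decreasing on [2, infinity), so the integral test applies.
Compute the improper integral int_{2}^infinity f(x) dx:
  antiderivative F(x) = 2*sqrt(x).
  As x -> infinity, F(x) -> infinity (since p = 1/2 < 1).
  So the integral diverges. By the integral test, the series diverges.

diverges


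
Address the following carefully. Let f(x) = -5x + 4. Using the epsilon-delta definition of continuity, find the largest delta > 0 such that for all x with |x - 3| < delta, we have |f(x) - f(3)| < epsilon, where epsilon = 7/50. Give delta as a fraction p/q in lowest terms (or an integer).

We compute f(3) = -5*(3) + 4 = -11.
|f(x) - f(3)| = |-5x + 4 - (-11)| = |-5(x - 3)| = 5|x - 3|.
We need 5|x - 3| < 7/50, i.e. |x - 3| < 7/50 / 5 = 7/250.
So any delta <= 7/250 works. Conversely, if delta > 7/250, then x = 3 + 7/250 satisfies |x - 3| = 7/250 < delta but |f(x) - f(3)| = 5 * 7/250 = 7/50, which is not < 7/50; so no larger delta works.
Hence the largest such delta is 7/250.

7/250


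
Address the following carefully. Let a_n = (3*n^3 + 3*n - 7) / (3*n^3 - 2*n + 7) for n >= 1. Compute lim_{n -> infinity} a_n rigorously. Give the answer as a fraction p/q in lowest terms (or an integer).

Divide numerator and denominator by n^3, the highest power:
numerator / n^3 = 3 + 3/n^2 - 7/n^3
denominator / n^3 = 3 - 2/n^2 + 7/n^3
As n -> infinity, all terms of the form c/n^k (k >= 1) tend to 0.
So numerator / n^3 -> 3 and denominator / n^3 -> 3.
Therefore lim a_n = 1.

1


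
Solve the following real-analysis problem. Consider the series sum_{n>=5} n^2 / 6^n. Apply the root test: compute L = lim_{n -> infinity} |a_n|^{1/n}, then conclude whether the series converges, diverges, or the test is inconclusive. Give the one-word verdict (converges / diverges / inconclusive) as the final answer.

Let a_n denote the general term. Form |a_n|^(1/n) and simplify:
|a_n|^(1/n) = n^(2/n)/6
Take the limit as n -> infinity: L = 1/6.
Since L = 1/6 < 1, the root test implies convergence.

converges


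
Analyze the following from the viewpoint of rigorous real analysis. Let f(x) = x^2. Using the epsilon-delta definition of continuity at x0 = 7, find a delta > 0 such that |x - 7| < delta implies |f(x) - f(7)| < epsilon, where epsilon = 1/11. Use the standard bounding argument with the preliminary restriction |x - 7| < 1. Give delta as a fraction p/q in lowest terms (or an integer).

Factor: |x^2 - (7)^2| = |x - 7| * |x + 7|.
Impose |x - 7| < 1 first. Then |x + 7| = |(x - 7) + 2*(7)| <= |x - 7| + 2*|7| < 1 + 14 = 15.
So |x^2 - (7)^2| < delta * 15.
We need delta * 15 <= 1/11, i.e. delta <= 1/11/15 = 1/165.
Since 1/165 < 1, this is tighter than 1; take delta = 1/165.
So delta = 1/165 works.

1/165


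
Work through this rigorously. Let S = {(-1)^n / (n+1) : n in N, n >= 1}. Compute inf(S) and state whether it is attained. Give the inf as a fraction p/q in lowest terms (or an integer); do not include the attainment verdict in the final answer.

Analysis:
- Values: -1/2, 1/3, -1/4, 1/5, -1/6, ...
- Positive terms (even n): 1/(2+1), 1/(4+1), ... decreasing -> max = 1/3 (n=2).
- Negative terms (odd n): -1/(1+1), -1/(3+1), ... increasing -> min = -1/2 (n=1).
- So sup = 1/3 (attained at n=2); inf = -1/2 (attained at n=1).
Conclusion: inf(S) = -1/2, attained in S.

-1/2


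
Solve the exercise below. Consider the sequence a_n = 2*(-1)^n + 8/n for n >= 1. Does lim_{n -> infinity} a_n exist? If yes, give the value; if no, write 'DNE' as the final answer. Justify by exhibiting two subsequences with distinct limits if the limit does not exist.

Examine the behaviour of a_n along subsequences.
a_{2k} = 2 + 8/(2k) -> 2. a_{2k+1} = -2 + 8/(2k+1) -> -2.
Since these two subsequential limits are 2 and -2, distinct, the full sequence cannot converge (a convergent sequence has all subsequences tending to the same limit). So lim a_n does not exist.

DNE


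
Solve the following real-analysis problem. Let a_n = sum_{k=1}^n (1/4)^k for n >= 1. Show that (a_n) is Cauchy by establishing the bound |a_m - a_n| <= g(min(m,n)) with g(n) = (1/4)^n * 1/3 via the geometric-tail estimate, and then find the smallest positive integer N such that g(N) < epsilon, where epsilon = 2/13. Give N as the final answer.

For m > n >= 1: |a_m - a_n| = sum_{k=n+1}^m (1/4)^k < sum_{k=n+1}^infinity (1/4)^k = (1/4)^(n+1) / (1 - 1/4) = (1/4)^n * (1/4) * (4/3) = (1/4)^n * 1/3.
So g(n) = (1/4)^n / 3. Since g(n) -> 0, (a_n) is Cauchy.
Now solve g(N) < 2/13: (1/4)^N / 3 < 2/13 <=> 4^N > 1 / (3 * 2/13) = 13/6.
Check powers of 4: 4^0 = 1 <= 13/6, 4^1 = 4 > 13/6.
So the smallest such N is 1. Check: g(1) = 1/(3 * 4) = 1/12 < 2/13.

1


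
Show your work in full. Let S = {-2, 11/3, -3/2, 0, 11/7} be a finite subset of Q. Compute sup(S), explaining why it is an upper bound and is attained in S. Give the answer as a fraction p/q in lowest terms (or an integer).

S is finite, so sup(S) = max(S).
Sorted decreasing:
11/3, 11/7, 0, -3/2, -2
The extremum is 11/3.
For every x in S, x <= 11/3. And 11/3 is in S, so it is attained.
Therefore sup(S) = 11/3.

11/3


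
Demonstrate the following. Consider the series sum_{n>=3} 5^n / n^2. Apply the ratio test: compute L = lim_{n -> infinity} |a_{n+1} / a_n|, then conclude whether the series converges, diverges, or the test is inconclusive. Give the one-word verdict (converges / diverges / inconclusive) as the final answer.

Let a_n denote the general term. Form the ratio a_{n+1}/a_n and simplify:
a_{n+1}/a_n = 5*n^2/(n + 1)^2
Take the limit as n -> infinity: L = 5.
Since L = 5 > 1 (or L = infinity), the ratio test implies the series diverges.

diverges


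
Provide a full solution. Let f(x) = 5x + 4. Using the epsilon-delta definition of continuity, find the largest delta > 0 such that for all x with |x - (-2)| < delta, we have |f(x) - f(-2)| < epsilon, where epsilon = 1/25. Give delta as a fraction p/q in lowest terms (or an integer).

We compute f(-2) = 5*(-2) + 4 = -6.
|f(x) - f(-2)| = |5x + 4 - (-6)| = |5(x - (-2))| = 5|x - (-2)|.
We need 5|x - (-2)| < 1/25, i.e. |x - (-2)| < 1/25 / 5 = 1/125.
So any delta <= 1/125 works. Conversely, if delta > 1/125, then x = -2 + 1/125 satisfies |x - (-2)| = 1/125 < delta but |f(x) - f(-2)| = 5 * 1/125 = 1/25, which is not < 1/25; so no larger delta works.
Hence the largest such delta is 1/125.

1/125


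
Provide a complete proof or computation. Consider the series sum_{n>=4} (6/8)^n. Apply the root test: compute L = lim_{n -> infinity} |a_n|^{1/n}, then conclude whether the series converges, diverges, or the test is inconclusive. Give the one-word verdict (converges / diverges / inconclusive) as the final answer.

Let a_n denote the general term. Form |a_n|^(1/n) and simplify:
|a_n|^(1/n) = 3/4
Take the limit as n -> infinity: L = 3/4.
Since L = 3/4 < 1, the root test implies convergence.

converges


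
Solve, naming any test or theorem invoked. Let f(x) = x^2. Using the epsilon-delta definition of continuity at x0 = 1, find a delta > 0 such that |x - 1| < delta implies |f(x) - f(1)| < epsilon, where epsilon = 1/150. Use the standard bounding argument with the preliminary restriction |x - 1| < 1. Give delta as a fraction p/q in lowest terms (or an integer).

Factor: |x^2 - (1)^2| = |x - 1| * |x + 1|.
Impose |x - 1| < 1 first. Then |x + 1| = |(x - 1) + 2*(1)| <= |x - 1| + 2*|1| < 1 + 2 = 3.
So |x^2 - (1)^2| < delta * 3.
We need delta * 3 <= 1/150, i.e. delta <= 1/150/3 = 1/450.
Since 1/450 < 1, this is tighter than 1; take delta = 1/450.
So delta = 1/450 works.

1/450


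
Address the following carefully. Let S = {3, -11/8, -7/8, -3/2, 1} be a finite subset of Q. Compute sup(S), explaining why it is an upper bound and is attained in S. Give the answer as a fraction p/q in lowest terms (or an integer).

S is finite, so sup(S) = max(S).
Sorted decreasing:
3, 1, -7/8, -11/8, -3/2
The extremum is 3.
For every x in S, x <= 3. And 3 is in S, so it is attained.
Therefore sup(S) = 3.

3


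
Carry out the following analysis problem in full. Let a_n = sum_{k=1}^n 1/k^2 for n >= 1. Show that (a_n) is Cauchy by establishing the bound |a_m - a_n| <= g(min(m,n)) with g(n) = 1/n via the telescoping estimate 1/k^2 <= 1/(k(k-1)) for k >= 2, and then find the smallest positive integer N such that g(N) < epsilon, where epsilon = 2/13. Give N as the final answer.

For m > n >= 1: |a_m - a_n| = sum_{k=n+1}^m 1/k^2.
Use 1/k^2 <= 1/(k(k-1)) = 1/(k-1) - 1/k for k >= 2:
sum_{k=n+1}^m 1/k^2 <= sum_{k=n+1}^m (1/(k-1) - 1/k) = 1/n - 1/m <= 1/n.
By symmetry the same bound holds with n,m swapped, so |a_m - a_n| <= 1/min(m,n) = g(min(m,n)). Since g(n) -> 0, (a_n) is Cauchy.
Now solve g(N) < 2/13: 1/N < 2/13 <=> N > 1/(2/13) = 13/2.
The smallest integer strictly greater than 13/2 is N = 7.
Check: g(7) = 1/7 < 2/13; g(6) = 1/6 >= 2/13. So N = 7.

7


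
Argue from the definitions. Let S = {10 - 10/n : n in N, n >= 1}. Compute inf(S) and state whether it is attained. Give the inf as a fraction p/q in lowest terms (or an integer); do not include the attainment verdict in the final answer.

Analysis:
- Values: 0, 5, 20/3, 15/2, ... strictly increasing.
- Minimum is 0 (n=1); inf = 0 (attained).
- 10 - 10/n -> 10 from below; sup = 10, not attained.
Conclusion: inf(S) = 0, attained in S.

0


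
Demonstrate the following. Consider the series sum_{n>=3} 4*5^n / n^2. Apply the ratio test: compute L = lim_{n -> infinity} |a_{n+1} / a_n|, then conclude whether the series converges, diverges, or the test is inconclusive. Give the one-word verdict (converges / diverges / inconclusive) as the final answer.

Let a_n denote the general term. Form the ratio a_{n+1}/a_n and simplify:
a_{n+1}/a_n = 5*n^2/(n + 1)^2
Take the limit as n -> infinity: L = 5.
Since L = 5 > 1 (or L = infinity), the ratio test implies the series diverges.

diverges


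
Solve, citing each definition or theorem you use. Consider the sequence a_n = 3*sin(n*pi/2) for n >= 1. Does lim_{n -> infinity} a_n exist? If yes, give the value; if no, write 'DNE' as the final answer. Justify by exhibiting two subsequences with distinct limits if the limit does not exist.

Examine the behaviour of a_n along subsequences.
a_{4k+1} = 3*sin(pi/2 + 2k*pi) = 3 -> 3. a_{4k+3} = 3*sin(3pi/2 + 2k*pi) = -3 -> -3.
Since these two subsequential limits are 3 and -3, distinct, the full sequence cannot converge (a convergent sequence has all subsequences tending to the same limit). So lim a_n does not exist.

DNE


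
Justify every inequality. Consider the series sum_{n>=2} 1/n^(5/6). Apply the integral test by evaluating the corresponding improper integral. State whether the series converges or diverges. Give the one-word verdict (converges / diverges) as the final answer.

Let f(x) = x^(-5/6). Then f is positive, continuous, and decreasing on [2, infinity), so the integral test applies.
Compute the improper integral int_{2}^infinity f(x) dx:
  antiderivative F(x) = 6*x^(1/6).
  As x -> infinity, F(x) -> infinity (since p = 5/6 < 1).
  So the integral diverges. By the integral test, the series diverges.

diverges


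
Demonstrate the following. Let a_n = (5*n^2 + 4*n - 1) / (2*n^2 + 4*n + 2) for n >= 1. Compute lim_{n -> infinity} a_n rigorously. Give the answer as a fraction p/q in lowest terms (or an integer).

Divide numerator and denominator by n^2, the highest power:
numerator / n^2 = 5 + 4/n - 1/n^2
denominator / n^2 = 2 + 4/n + 2/n^2
As n -> infinity, all terms of the form c/n^k (k >= 1) tend to 0.
So numerator / n^2 -> 5 and denominator / n^2 -> 2.
Therefore lim a_n = 5/2.

5/2


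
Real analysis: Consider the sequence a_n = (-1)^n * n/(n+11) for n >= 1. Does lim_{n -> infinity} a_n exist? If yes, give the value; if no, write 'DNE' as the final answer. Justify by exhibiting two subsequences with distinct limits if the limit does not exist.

Examine the behaviour of a_n along subsequences.
a_{2k} = 2k/(2k+11) -> 1. a_{2k+1} = -(2k+1)/(2k+12) -> -1.
Since these two subsequential limits are 1 and -1, distinct, the full sequence cannot converge (a convergent sequence has all subsequences tending to the same limit). So lim a_n does not exist.

DNE


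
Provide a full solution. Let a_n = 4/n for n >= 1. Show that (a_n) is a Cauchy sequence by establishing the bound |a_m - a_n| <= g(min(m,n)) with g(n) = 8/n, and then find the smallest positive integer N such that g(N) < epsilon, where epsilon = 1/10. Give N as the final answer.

For any m, n >= 1, by the triangle inequality:
|a_m - a_n| = |4/m - 4/n| <= 4*1/m + 4*1/n <= 8/min(m,n).
So g(n) = 8/n bounds the Cauchy difference. Since g(n) -> 0, (a_n) is Cauchy.
Now solve g(N) < 1/10: 8/N < 1/10 <=> N > 8 / (1/10) = 80.
The smallest integer strictly greater than 80 is N = 81.
Check: g(81) = 8/81 = 8/81 < 1/10; g(80) = 1/10 >= 1/10. So N = 81.

81


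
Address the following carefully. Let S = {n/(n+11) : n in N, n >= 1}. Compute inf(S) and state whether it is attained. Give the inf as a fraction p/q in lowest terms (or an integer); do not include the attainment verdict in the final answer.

Analysis:
- Values: 1/12, 2/13, 3/14, 4/15, ... strictly increasing.
- Minimum is 1/12 (n=1); inf = 1/12 (attained).
- n/(n+11) = 1 - 11/(n+11) -> 1 from below as n -> infinity, and never equals 1.
- So sup = 1 (not attained).
Conclusion: inf(S) = 1/12, attained in S.

1/12


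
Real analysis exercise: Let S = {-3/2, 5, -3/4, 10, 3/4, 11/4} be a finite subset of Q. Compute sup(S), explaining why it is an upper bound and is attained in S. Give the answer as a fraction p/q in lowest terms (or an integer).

S is finite, so sup(S) = max(S).
Sorted decreasing:
10, 5, 11/4, 3/4, -3/4, -3/2
The extremum is 10.
For every x in S, x <= 10. And 10 is in S, so it is attained.
Therefore sup(S) = 10.

10


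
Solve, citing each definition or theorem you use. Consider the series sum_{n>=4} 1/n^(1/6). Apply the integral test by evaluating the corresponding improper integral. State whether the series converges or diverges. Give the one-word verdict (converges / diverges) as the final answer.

Let f(x) = x^(-1/6). Then f is positive, continuous, and decreasing on [4, infinity), so the integral test applies.
Compute the improper integral int_{4}^infinity f(x) dx:
  antiderivative F(x) = 6*x^(5/6)/5.
  As x -> infinity, F(x) -> infinity (since p = 1/6 < 1).
  So the integral diverges. By the integral test, the series diverges.

diverges


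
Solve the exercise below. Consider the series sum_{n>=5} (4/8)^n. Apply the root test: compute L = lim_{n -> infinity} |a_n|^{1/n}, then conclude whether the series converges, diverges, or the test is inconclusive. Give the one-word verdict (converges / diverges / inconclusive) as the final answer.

Let a_n denote the general term. Form |a_n|^(1/n) and simplify:
|a_n|^(1/n) = 1/2
Take the limit as n -> infinity: L = 1/2.
Since L = 1/2 < 1, the root test implies convergence.

converges


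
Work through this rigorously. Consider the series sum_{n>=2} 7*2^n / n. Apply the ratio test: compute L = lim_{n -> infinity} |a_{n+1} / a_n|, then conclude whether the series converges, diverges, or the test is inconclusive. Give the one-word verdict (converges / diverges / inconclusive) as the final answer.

Let a_n denote the general term. Form the ratio a_{n+1}/a_n and simplify:
a_{n+1}/a_n = 2*n/(n + 1)
Take the limit as n -> infinity: L = 2.
Since L = 2 > 1 (or L = infinity), the ratio test implies the series diverges.

diverges


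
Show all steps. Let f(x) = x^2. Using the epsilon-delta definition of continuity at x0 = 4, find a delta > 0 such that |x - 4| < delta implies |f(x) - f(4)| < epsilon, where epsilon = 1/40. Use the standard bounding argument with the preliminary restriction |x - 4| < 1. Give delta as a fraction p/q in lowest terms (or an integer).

Factor: |x^2 - (4)^2| = |x - 4| * |x + 4|.
Impose |x - 4| < 1 first. Then |x + 4| = |(x - 4) + 2*(4)| <= |x - 4| + 2*|4| < 1 + 8 = 9.
So |x^2 - (4)^2| < delta * 9.
We need delta * 9 <= 1/40, i.e. delta <= 1/40/9 = 1/360.
Since 1/360 < 1, this is tighter than 1; take delta = 1/360.
So delta = 1/360 works.

1/360


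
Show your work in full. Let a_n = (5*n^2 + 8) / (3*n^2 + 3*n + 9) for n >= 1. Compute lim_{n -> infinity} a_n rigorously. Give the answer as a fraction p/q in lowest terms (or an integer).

Divide numerator and denominator by n^2, the highest power:
numerator / n^2 = 5 + 8/n^2
denominator / n^2 = 3 + 3/n + 9/n^2
As n -> infinity, all terms of the form c/n^k (k >= 1) tend to 0.
So numerator / n^2 -> 5 and denominator / n^2 -> 3.
Therefore lim a_n = 5/3.

5/3


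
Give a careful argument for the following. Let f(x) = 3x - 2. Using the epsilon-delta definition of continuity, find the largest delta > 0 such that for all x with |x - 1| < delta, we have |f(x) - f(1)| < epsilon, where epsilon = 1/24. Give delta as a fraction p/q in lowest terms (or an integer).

We compute f(1) = 3*(1) - 2 = 1.
|f(x) - f(1)| = |3x - 2 - (1)| = |3(x - 1)| = 3|x - 1|.
We need 3|x - 1| < 1/24, i.e. |x - 1| < 1/24 / 3 = 1/72.
So any delta <= 1/72 works. Conversely, if delta > 1/72, then x = 1 + 1/72 satisfies |x - 1| = 1/72 < delta but |f(x) - f(1)| = 3 * 1/72 = 1/24, which is not < 1/24; so no larger delta works.
Hence the largest such delta is 1/72.

1/72


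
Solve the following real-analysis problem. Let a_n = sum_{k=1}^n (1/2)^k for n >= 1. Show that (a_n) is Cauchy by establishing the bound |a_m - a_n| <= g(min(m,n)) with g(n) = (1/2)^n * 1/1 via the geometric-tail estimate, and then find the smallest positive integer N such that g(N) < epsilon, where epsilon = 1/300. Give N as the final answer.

For m > n >= 1: |a_m - a_n| = sum_{k=n+1}^m (1/2)^k < sum_{k=n+1}^infinity (1/2)^k = (1/2)^(n+1) / (1 - 1/2) = (1/2)^n * (1/2) * (2/1) = (1/2)^n * 1/1.
So g(n) = (1/2)^n / 1. Since g(n) -> 0, (a_n) is Cauchy.
Now solve g(N) < 1/300: (1/2)^N / 1 < 1/300 <=> 2^N > 1 / (1 * 1/300) = 300.
Check powers of 2: 2^8 = 256 <= 300, 2^9 = 512 > 300.
So the smallest such N is 9. Check: g(9) = 1/(1 * 512) = 1/512 < 1/300.

9


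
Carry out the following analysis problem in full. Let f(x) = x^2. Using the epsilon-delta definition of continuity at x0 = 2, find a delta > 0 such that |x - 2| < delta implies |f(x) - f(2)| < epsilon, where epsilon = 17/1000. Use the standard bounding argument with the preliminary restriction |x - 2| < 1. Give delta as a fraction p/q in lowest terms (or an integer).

Factor: |x^2 - (2)^2| = |x - 2| * |x + 2|.
Impose |x - 2| < 1 first. Then |x + 2| = |(x - 2) + 2*(2)| <= |x - 2| + 2*|2| < 1 + 4 = 5.
So |x^2 - (2)^2| < delta * 5.
We need delta * 5 <= 17/1000, i.e. delta <= 17/1000/5 = 17/5000.
Since 17/5000 < 1, this is tighter than 1; take delta = 17/5000.
So delta = 17/5000 works.

17/5000


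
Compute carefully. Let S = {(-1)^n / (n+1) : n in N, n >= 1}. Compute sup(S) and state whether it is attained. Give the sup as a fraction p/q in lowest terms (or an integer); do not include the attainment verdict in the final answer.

Analysis:
- Values: -1/2, 1/3, -1/4, 1/5, -1/6, ...
- Positive terms (even n): 1/(2+1), 1/(4+1), ... decreasing -> max = 1/3 (n=2).
- Negative terms (odd n): -1/(1+1), -1/(3+1), ... increasing -> min = -1/2 (n=1).
- So sup = 1/3 (attained at n=2); inf = -1/2 (attained at n=1).
Conclusion: sup(S) = 1/3, attained in S.

1/3


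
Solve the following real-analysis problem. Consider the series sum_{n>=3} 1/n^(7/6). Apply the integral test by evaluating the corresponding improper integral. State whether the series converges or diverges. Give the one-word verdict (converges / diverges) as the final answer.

Let f(x) = x^(-7/6). Then f is positive, continuous, and decreasing on [3, infinity), so the integral test applies.
Compute the improper integral int_{3}^infinity f(x) dx:
  antiderivative F(x) = -6/x^(1/6).
  As x -> infinity, F(x) -> 0 (since p = 7/6 > 1).
  So int = F(infinity) - F(3) = 0 - (-2*3^(5/6)) = 2*3^(5/6).
  Finite, so by the integral test, the series converges.

converges


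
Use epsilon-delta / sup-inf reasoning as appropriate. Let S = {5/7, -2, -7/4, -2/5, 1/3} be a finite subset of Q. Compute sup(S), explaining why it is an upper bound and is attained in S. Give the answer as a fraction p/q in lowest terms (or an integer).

S is finite, so sup(S) = max(S).
Sorted decreasing:
5/7, 1/3, -2/5, -7/4, -2
The extremum is 5/7.
For every x in S, x <= 5/7. And 5/7 is in S, so it is attained.
Therefore sup(S) = 5/7.

5/7


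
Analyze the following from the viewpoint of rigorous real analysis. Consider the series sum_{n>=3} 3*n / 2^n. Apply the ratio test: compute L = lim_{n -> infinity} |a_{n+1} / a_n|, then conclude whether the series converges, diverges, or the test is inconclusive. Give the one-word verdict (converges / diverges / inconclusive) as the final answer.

Let a_n denote the general term. Form the ratio a_{n+1}/a_n and simplify:
a_{n+1}/a_n = (n + 1)/(2*n)
Take the limit as n -> infinity: L = 1/2.
Since L = 1/2 < 1, the ratio test implies the series converges.

converges


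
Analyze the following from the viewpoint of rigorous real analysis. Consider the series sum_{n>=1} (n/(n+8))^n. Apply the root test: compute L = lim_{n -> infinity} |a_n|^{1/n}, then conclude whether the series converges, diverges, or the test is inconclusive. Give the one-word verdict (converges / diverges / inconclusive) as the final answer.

Let a_n denote the general term. Form |a_n|^(1/n) and simplify:
|a_n|^(1/n) = n/(n + 8)
Take the limit as n -> infinity: L = 1.
Since L = 1, the root test is inconclusive. (In fact a_n = (n/(n+8))^n -> e^(-8) != 0, so the nth-term test shows divergence; but the root test itself gives no conclusion.)

inconclusive


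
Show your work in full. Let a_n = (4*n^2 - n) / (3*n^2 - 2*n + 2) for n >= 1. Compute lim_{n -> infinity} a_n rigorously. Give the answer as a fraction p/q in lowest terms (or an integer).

Divide numerator and denominator by n^2, the highest power:
numerator / n^2 = 4 - 1/n
denominator / n^2 = 3 - 2/n + 2/n^2
As n -> infinity, all terms of the form c/n^k (k >= 1) tend to 0.
So numerator / n^2 -> 4 and denominator / n^2 -> 3.
Therefore lim a_n = 4/3.

4/3


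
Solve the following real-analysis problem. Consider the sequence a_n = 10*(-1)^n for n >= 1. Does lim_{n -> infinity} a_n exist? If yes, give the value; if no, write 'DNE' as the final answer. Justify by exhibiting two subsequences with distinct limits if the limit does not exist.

Examine the behaviour of a_n along subsequences.
Even-n subsequence a_{2k} = 10 -> 10. Odd-n subsequence a_{2k+1} = -10 -> -10.
Since these two subsequential limits are 10 and -10, distinct, the full sequence cannot converge (a convergent sequence has all subsequences tending to the same limit). So lim a_n does not exist.

DNE


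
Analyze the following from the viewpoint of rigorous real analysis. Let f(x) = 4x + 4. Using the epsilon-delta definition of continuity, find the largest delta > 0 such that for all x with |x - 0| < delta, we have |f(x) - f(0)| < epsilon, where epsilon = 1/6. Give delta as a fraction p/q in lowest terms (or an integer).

We compute f(0) = 4*(0) + 4 = 4.
|f(x) - f(0)| = |4x + 4 - (4)| = |4(x - 0)| = 4|x - 0|.
We need 4|x - 0| < 1/6, i.e. |x - 0| < 1/6 / 4 = 1/24.
So any delta <= 1/24 works. Conversely, if delta > 1/24, then x = 0 + 1/24 satisfies |x - 0| = 1/24 < delta but |f(x) - f(0)| = 4 * 1/24 = 1/6, which is not < 1/6; so no larger delta works.
Hence the largest such delta is 1/24.

1/24


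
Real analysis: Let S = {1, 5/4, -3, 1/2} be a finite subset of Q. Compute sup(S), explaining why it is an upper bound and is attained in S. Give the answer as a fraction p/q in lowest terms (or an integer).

S is finite, so sup(S) = max(S).
Sorted decreasing:
5/4, 1, 1/2, -3
The extremum is 5/4.
For every x in S, x <= 5/4. And 5/4 is in S, so it is attained.
Therefore sup(S) = 5/4.

5/4


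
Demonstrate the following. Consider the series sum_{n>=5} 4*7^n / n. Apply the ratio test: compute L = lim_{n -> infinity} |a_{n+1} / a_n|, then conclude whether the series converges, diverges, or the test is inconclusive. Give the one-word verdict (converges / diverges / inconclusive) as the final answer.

Let a_n denote the general term. Form the ratio a_{n+1}/a_n and simplify:
a_{n+1}/a_n = 7*n/(n + 1)
Take the limit as n -> infinity: L = 7.
Since L = 7 > 1 (or L = infinity), the ratio test implies the series diverges.

diverges


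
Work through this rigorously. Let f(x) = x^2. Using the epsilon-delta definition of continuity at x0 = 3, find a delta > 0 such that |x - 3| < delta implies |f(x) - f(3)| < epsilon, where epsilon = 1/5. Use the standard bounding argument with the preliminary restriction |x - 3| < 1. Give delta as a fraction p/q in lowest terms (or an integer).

Factor: |x^2 - (3)^2| = |x - 3| * |x + 3|.
Impose |x - 3| < 1 first. Then |x + 3| = |(x - 3) + 2*(3)| <= |x - 3| + 2*|3| < 1 + 6 = 7.
So |x^2 - (3)^2| < delta * 7.
We need delta * 7 <= 1/5, i.e. delta <= 1/5/7 = 1/35.
Since 1/35 < 1, this is tighter than 1; take delta = 1/35.
So delta = 1/35 works.

1/35


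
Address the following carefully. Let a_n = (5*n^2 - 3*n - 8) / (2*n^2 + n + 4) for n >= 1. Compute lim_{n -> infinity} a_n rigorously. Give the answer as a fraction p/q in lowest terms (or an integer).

Divide numerator and denominator by n^2, the highest power:
numerator / n^2 = 5 - 3/n - 8/n^2
denominator / n^2 = 2 + 1/n + 4/n^2
As n -> infinity, all terms of the form c/n^k (k >= 1) tend to 0.
So numerator / n^2 -> 5 and denominator / n^2 -> 2.
Therefore lim a_n = 5/2.

5/2


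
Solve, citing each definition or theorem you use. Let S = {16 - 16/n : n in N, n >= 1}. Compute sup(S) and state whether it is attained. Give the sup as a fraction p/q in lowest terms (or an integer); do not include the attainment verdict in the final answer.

Analysis:
- Values: 0, 8, 32/3, 12, ... strictly increasing.
- Minimum is 0 (n=1); inf = 0 (attained).
- 16 - 16/n -> 16 from below; sup = 16, not attained.
Conclusion: sup(S) = 16, not attained in S.

16


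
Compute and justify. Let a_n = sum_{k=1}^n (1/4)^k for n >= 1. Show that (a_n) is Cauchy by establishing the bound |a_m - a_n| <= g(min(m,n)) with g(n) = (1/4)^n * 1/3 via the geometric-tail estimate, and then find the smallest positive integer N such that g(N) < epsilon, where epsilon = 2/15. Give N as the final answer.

For m > n >= 1: |a_m - a_n| = sum_{k=n+1}^m (1/4)^k < sum_{k=n+1}^infinity (1/4)^k = (1/4)^(n+1) / (1 - 1/4) = (1/4)^n * (1/4) * (4/3) = (1/4)^n * 1/3.
So g(n) = (1/4)^n / 3. Since g(n) -> 0, (a_n) is Cauchy.
Now solve g(N) < 2/15: (1/4)^N / 3 < 2/15 <=> 4^N > 1 / (3 * 2/15) = 5/2.
Check powers of 4: 4^0 = 1 <= 5/2, 4^1 = 4 > 5/2.
So the smallest such N is 1. Check: g(1) = 1/(3 * 4) = 1/12 < 2/15.

1


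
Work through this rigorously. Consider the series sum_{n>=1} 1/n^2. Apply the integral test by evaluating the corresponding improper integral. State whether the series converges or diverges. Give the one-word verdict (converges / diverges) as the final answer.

Let f(x) = x^(-2). Then f is positive, continuous, and decreasing on [1, infinity), so the integral test applies.
Compute the improper integral int_{1}^infinity f(x) dx:
  antiderivative F(x) = -1/x.
  As x -> infinity, F(x) -> 0 (since p = 2 > 1).
  So int = F(infinity) - F(1) = 0 - (-1) = 1.
  Finite, so by the integral test, the series converges.

converges
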